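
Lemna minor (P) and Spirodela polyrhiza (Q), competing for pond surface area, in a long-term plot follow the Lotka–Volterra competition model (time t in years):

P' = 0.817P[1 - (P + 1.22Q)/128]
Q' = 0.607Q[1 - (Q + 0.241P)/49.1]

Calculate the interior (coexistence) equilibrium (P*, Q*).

P* ≈ 96.5, Q* ≈ 25.9

Setting both brackets to zero gives the nullclines P + 1.22Q = 128 and 0.241P + Q = 49.1.
Substituting Q = 49.1 - 0.241P into the first: P(1 - 1.22·0.241) = 128 - 1.22·49.1.
So P* = 68.1/0.706 = 96.5, and then Q* = 49.1 - 0.241·96.5 = 25.9.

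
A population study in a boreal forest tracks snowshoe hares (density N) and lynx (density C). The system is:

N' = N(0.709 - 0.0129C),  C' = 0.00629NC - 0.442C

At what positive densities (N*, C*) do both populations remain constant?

Set dC/dt = 0 with C > 0: 0.00629N - 0.442 = 0, so N* = 0.442/0.00629 = 70.3.
Set dN/dt = 0 with N > 0: 0.709 - 0.0129C = 0, so C* = 0.709/0.0129 = 55.

N* ≈ 70.3, C* ≈ 55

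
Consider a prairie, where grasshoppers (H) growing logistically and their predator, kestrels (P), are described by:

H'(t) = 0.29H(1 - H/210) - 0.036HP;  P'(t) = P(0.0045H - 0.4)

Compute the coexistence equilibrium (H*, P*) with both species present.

From dP/dt = 0 with P > 0: 0.0045H* = 0.4, so H* = 88.9.
Substitute into dH/dt = 0: 0.29(1 - 88.9/210) = 0.036P*.
The bracket is 0.577, giving P* = 0.167/0.036 = 4.65.

H* ≈ 88.9, P* ≈ 4.65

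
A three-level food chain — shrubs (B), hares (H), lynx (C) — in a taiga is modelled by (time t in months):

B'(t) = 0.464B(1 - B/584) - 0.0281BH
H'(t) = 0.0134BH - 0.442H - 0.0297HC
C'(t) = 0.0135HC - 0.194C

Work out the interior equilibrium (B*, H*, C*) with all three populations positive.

B* ≈ 75.8, H* ≈ 14.4, C* ≈ 19.3

From dC/dt = 0: 0.0135H* = 0.194, so H* = 14.4.
From dB/dt = 0: 0.464(1 - B*/584) = 0.0281·14.4, giving B* = 584·(1 - 0.87) = 75.8.
From dH/dt = 0: 0.0134·75.8 - 0.442 = 0.0297C*, so C* = 0.573/0.0297 = 19.3.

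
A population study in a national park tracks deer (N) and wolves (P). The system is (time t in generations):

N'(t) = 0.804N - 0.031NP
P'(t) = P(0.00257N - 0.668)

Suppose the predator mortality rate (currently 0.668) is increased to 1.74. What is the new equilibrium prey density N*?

N* ≈ 677

At the interior fixed point, setting dP/dt = 0 with P > 0 fixes N* = (predator death rate)/(NP coefficient) — independent of the other coefficients.
With the change, N* = 1.74/0.00257 = 677; it rises from 260.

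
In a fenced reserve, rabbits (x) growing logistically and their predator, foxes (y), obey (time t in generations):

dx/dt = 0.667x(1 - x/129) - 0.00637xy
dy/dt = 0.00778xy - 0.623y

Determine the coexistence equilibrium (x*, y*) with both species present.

From dy/dt = 0 with y > 0: 0.00778x* = 0.623, so x* = 80.1.
Substitute into dx/dt = 0: 0.667(1 - 80.1/129) = 0.00637y*.
The bracket is 0.379, giving y* = 0.253/0.00637 = 39.7.

x* ≈ 80.1, y* ≈ 39.7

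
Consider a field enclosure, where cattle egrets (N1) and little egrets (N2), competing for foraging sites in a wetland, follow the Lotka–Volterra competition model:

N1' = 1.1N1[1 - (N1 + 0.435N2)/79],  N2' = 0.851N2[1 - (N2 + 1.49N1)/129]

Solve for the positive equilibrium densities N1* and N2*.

Setting both brackets to zero gives the nullclines N1 + 0.435N2 = 79 and 1.49N1 + N2 = 129.
Substituting N2 = 129 - 1.49N1 into the first: N1(1 - 0.435·1.49) = 79 - 0.435·129.
So N1* = 22.9/0.352 = 65, and then N2* = 129 - 1.49·65 = 32.1.

N1* ≈ 65, N2* ≈ 32.1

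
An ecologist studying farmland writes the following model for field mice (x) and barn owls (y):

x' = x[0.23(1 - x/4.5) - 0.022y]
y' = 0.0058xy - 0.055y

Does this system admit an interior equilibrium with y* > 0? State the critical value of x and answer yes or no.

The predator equation gives dy/dt > 0 only when x > 0.055/0.0058 = 9.48.
Without the predator, x → K = 4.5. Since 4.5 < 9.48, the predator cannot invade.

Threshold x = 9.48; K < 9.48, so no, the predator goes extinct.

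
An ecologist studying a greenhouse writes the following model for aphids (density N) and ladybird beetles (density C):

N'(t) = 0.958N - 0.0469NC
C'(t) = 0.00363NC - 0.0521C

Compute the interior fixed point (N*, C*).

N* ≈ 14.4, C* ≈ 20.4

Set dC/dt = 0 with C > 0: 0.00363N - 0.0521 = 0, so N* = 0.0521/0.00363 = 14.4.
Set dN/dt = 0 with N > 0: 0.958 - 0.0469C = 0, so C* = 0.958/0.0469 = 20.4.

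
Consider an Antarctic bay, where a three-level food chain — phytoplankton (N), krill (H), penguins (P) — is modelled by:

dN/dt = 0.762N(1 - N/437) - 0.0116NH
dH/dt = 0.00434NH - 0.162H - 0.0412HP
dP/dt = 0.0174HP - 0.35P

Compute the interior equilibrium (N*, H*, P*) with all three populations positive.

From dP/dt = 0: 0.0174H* = 0.35, so H* = 20.1.
From dN/dt = 0: 0.762(1 - N*/437) = 0.0116·20.1, giving N* = 437·(1 - 0.306) = 303.
From dH/dt = 0: 0.00434·303 - 0.162 = 0.0412P*, so P* = 1.15/0.0412 = 28.

N* ≈ 303, H* ≈ 20.1, P* ≈ 28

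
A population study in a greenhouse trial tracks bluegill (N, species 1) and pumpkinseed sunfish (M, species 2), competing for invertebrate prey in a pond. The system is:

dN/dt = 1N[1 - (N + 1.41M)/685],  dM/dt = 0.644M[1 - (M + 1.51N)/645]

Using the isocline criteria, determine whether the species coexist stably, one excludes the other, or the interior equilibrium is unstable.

unstable coexistence (outcome depends on initial conditions)

Compare the nullcline intercepts: K1/α12 = 685/1.41 = 486 < K2 = 645; K2/α21 = 645/1.51 = 427 < K1 = 685.
Since both are reversed, neither can invade when rare; the interior point is a saddle.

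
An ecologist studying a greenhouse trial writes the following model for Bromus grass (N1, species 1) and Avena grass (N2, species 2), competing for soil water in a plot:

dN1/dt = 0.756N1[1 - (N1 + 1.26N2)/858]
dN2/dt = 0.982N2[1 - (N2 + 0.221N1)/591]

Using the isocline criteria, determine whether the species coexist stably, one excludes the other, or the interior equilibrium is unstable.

stable coexistence

Compare the nullcline intercepts: K1/α12 = 858/1.26 = 681 > K2 = 591; K2/α21 = 591/0.221 = 2670 > K1 = 858.
Since both inequalities hold, each species can invade when rare, so the interior equilibrium is stable.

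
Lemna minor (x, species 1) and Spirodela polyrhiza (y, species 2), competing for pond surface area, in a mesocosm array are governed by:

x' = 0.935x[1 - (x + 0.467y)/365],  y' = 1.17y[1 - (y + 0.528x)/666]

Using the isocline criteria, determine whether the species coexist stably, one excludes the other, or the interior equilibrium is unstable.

Compare the nullcline intercepts: K1/α12 = 365/0.467 = 782 > K2 = 666; K2/α21 = 666/0.528 = 1260 > K1 = 365.
Since both inequalities hold, each species can invade when rare, so the interior equilibrium is stable.

stable coexistence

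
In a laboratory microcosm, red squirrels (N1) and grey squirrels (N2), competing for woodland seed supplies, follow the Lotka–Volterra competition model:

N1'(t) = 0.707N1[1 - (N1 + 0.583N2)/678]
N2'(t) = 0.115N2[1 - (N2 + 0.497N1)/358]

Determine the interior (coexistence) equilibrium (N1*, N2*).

Setting both brackets to zero gives the nullclines N1 + 0.583N2 = 678 and 0.497N1 + N2 = 358.
Substituting N2 = 358 - 0.497N1 into the first: N1(1 - 0.583·0.497) = 678 - 0.583·358.
So N1* = 469/0.71 = 661, and then N2* = 358 - 0.497·661 = 29.6.

N1* ≈ 661, N2* ≈ 29.6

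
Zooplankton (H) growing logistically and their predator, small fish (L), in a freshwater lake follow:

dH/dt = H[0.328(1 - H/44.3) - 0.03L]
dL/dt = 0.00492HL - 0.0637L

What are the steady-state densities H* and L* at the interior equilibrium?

H* ≈ 12.9, L* ≈ 7.74

From dL/dt = 0 with L > 0: 0.00492H* = 0.0637, so H* = 12.9.
Substitute into dH/dt = 0: 0.328(1 - 12.9/44.3) = 0.03L*.
The bracket is 0.708, giving L* = 0.232/0.03 = 7.74.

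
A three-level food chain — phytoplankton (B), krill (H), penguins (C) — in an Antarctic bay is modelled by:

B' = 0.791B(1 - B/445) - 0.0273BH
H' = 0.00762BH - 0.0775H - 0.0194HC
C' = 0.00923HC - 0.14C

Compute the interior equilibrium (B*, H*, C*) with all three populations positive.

B* ≈ 212, H* ≈ 15.2, C* ≈ 79.3

From dC/dt = 0: 0.00923H* = 0.14, so H* = 15.2.
From dB/dt = 0: 0.791(1 - B*/445) = 0.0273·15.2, giving B* = 445·(1 - 0.523) = 212.
From dH/dt = 0: 0.00762·212 - 0.0775 = 0.0194C*, so C* = 1.54/0.0194 = 79.3.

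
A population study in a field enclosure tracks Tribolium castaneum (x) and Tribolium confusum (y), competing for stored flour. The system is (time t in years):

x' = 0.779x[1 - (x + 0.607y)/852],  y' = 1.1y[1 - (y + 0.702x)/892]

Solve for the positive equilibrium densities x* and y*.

Setting both brackets to zero gives the nullclines x + 0.607y = 852 and 0.702x + y = 892.
Substituting y = 892 - 0.702x into the first: x(1 - 0.607·0.702) = 852 - 0.607·892.
So x* = 311/0.574 = 541, and then y* = 892 - 0.702·541 = 512.

x* ≈ 541, y* ≈ 512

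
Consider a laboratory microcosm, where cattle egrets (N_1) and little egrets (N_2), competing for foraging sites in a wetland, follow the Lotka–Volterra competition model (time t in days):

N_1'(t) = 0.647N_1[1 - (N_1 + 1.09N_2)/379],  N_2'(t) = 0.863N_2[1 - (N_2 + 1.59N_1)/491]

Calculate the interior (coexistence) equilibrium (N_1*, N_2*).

N_1* ≈ 213, N_2* ≈ 152

Setting both brackets to zero gives the nullclines N_1 + 1.09N_2 = 379 and 1.59N_1 + N_2 = 491.
Substituting N_2 = 491 - 1.59N_1 into the first: N_1(1 - 1.09·1.59) = 379 - 1.09·491.
So N_1* = -156/-0.733 = 213, and then N_2* = 491 - 1.59·213 = 152.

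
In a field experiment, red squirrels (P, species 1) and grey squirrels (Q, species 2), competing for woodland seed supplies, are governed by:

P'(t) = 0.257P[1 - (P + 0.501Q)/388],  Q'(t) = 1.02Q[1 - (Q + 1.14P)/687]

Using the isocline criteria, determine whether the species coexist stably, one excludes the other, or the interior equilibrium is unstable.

stable coexistence

Compare the nullcline intercepts: K1/α12 = 388/0.501 = 774 > K2 = 687; K2/α21 = 687/1.14 = 603 > K1 = 388.
Since both inequalities hold, each species can invade when rare, so the interior equilibrium is stable.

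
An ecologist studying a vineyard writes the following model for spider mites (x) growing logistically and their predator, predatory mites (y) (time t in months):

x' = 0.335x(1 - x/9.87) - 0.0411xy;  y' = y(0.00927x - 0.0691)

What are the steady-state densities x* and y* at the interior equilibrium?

x* ≈ 7.45, y* ≈ 2

From dy/dt = 0 with y > 0: 0.00927x* = 0.0691, so x* = 7.45.
Substitute into dx/dt = 0: 0.335(1 - 7.45/9.87) = 0.0411y*.
The bracket is 0.245, giving y* = 0.082/0.0411 = 2.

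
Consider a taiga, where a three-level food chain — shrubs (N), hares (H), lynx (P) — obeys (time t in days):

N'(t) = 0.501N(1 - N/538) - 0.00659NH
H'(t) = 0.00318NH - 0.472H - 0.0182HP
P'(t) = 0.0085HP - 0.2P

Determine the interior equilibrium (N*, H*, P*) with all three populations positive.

N* ≈ 371, H* ≈ 23.5, P* ≈ 39

From dP/dt = 0: 0.0085H* = 0.2, so H* = 23.5.
From dN/dt = 0: 0.501(1 - N*/538) = 0.00659·23.5, giving N* = 538·(1 - 0.309) = 371.
From dH/dt = 0: 0.00318·371 - 0.472 = 0.0182P*, so P* = 0.709/0.0182 = 39.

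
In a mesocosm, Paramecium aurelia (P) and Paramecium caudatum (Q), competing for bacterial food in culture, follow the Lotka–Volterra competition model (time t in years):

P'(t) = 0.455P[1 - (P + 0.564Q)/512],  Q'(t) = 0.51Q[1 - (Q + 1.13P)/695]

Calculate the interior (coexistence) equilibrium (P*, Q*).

Setting both brackets to zero gives the nullclines P + 0.564Q = 512 and 1.13P + Q = 695.
Substituting Q = 695 - 1.13P into the first: P(1 - 0.564·1.13) = 512 - 0.564·695.
So P* = 120/0.363 = 331, and then Q* = 695 - 1.13·331 = 321.

P* ≈ 331, Q* ≈ 321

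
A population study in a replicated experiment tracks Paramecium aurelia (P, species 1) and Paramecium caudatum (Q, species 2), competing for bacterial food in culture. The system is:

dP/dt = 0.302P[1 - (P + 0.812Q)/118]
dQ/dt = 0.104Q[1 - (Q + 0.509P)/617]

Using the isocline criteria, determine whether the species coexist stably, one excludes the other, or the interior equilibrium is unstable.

Compare the nullcline intercepts: K1/α12 = 118/0.812 = 145 < K2 = 617; K2/α21 = 617/0.509 = 1210 > K1 = 118.
Since the inequalities point opposite ways, species 2 can invade but species 1 cannot.

species 2 excludes species 1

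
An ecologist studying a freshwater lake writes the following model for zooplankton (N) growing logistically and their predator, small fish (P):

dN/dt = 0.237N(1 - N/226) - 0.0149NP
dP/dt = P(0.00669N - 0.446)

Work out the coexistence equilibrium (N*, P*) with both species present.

From dP/dt = 0 with P > 0: 0.00669N* = 0.446, so N* = 66.7.
Substitute into dN/dt = 0: 0.237(1 - 66.7/226) = 0.0149P*.
The bracket is 0.705, giving P* = 0.167/0.0149 = 11.2.

N* ≈ 66.7, P* ≈ 11.2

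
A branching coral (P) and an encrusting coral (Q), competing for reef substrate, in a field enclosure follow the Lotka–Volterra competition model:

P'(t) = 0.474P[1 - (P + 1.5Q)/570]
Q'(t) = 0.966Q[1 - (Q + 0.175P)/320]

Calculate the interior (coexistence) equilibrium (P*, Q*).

Setting both brackets to zero gives the nullclines P + 1.5Q = 570 and 0.175P + Q = 320.
Substituting Q = 320 - 0.175P into the first: P(1 - 1.5·0.175) = 570 - 1.5·320.
So P* = 90/0.738 = 122, and then Q* = 320 - 0.175·122 = 299.

P* ≈ 122, Q* ≈ 299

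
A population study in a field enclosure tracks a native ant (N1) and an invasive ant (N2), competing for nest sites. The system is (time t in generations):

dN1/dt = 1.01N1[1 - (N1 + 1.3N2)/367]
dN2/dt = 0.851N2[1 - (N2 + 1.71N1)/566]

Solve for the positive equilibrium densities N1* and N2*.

N1* ≈ 302, N2* ≈ 50.3

Setting both brackets to zero gives the nullclines N1 + 1.3N2 = 367 and 1.71N1 + N2 = 566.
Substituting N2 = 566 - 1.71N1 into the first: N1(1 - 1.3·1.71) = 367 - 1.3·566.
So N1* = -369/-1.22 = 302, and then N2* = 566 - 1.71·302 = 50.3.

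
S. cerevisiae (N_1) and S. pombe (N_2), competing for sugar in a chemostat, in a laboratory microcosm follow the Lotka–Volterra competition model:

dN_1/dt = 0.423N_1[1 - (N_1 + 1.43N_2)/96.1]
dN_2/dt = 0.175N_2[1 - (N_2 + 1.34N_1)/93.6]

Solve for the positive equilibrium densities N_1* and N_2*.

N_1* ≈ 41.2, N_2* ≈ 38.4

Setting both brackets to zero gives the nullclines N_1 + 1.43N_2 = 96.1 and 1.34N_1 + N_2 = 93.6.
Substituting N_2 = 93.6 - 1.34N_1 into the first: N_1(1 - 1.43·1.34) = 96.1 - 1.43·93.6.
So N_1* = -37.7/-0.916 = 41.2, and then N_2* = 93.6 - 1.34·41.2 = 38.4.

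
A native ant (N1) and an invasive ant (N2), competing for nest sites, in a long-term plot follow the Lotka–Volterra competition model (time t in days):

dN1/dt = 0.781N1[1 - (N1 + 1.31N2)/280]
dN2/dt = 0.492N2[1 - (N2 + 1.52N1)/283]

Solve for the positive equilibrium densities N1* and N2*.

Setting both brackets to zero gives the nullclines N1 + 1.31N2 = 280 and 1.52N1 + N2 = 283.
Substituting N2 = 283 - 1.52N1 into the first: N1(1 - 1.31·1.52) = 280 - 1.31·283.
So N1* = -90.7/-0.991 = 91.5, and then N2* = 283 - 1.52·91.5 = 144.

N1* ≈ 91.5, N2* ≈ 144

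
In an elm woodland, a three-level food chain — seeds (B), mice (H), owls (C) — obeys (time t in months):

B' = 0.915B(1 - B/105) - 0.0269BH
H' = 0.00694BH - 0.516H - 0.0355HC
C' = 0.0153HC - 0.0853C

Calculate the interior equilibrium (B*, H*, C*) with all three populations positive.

From dC/dt = 0: 0.0153H* = 0.0853, so H* = 5.58.
From dB/dt = 0: 0.915(1 - B*/105) = 0.0269·5.58, giving B* = 105·(1 - 0.164) = 87.8.
From dH/dt = 0: 0.00694·87.8 - 0.516 = 0.0355C*, so C* = 0.0933/0.0355 = 2.63.

B* ≈ 87.8, H* ≈ 5.58, C* ≈ 2.63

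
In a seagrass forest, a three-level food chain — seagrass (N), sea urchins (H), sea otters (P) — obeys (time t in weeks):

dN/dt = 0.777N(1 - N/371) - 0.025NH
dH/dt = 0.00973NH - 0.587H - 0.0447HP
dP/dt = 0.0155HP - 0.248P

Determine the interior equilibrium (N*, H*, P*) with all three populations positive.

From dP/dt = 0: 0.0155H* = 0.248, so H* = 16.
From dN/dt = 0: 0.777(1 - N*/371) = 0.025·16, giving N* = 371·(1 - 0.515) = 180.
From dH/dt = 0: 0.00973·180 - 0.587 = 0.0447P*, so P* = 1.16/0.0447 = 26.1.

N* ≈ 180, H* ≈ 16, P* ≈ 26.1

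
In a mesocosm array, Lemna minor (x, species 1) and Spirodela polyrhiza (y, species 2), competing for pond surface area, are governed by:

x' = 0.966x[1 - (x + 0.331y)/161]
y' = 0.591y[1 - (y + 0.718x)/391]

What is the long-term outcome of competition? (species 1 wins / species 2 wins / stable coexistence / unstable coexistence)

stable coexistence

Compare the nullcline intercepts: K1/α12 = 161/0.331 = 486 > K2 = 391; K2/α21 = 391/0.718 = 545 > K1 = 161.
Since both inequalities hold, each species can invade when rare, so the interior equilibrium is stable.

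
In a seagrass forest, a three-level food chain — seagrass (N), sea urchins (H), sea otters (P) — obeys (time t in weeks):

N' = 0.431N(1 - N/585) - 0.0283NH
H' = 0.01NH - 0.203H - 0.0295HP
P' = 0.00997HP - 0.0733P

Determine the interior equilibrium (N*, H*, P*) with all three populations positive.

N* ≈ 303, H* ≈ 7.35, P* ≈ 95.7

From dP/dt = 0: 0.00997H* = 0.0733, so H* = 7.35.
From dN/dt = 0: 0.431(1 - N*/585) = 0.0283·7.35, giving N* = 585·(1 - 0.483) = 303.
From dH/dt = 0: 0.01·303 - 0.203 = 0.0295P*, so P* = 2.82/0.0295 = 95.7.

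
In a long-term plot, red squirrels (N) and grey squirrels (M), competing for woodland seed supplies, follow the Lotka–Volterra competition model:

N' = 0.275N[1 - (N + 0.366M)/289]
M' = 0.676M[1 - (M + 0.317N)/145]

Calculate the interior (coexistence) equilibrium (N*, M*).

N* ≈ 267, M* ≈ 60.4

Setting both brackets to zero gives the nullclines N + 0.366M = 289 and 0.317N + M = 145.
Substituting M = 145 - 0.317N into the first: N(1 - 0.366·0.317) = 289 - 0.366·145.
So N* = 236/0.884 = 267, and then M* = 145 - 0.317·267 = 60.4.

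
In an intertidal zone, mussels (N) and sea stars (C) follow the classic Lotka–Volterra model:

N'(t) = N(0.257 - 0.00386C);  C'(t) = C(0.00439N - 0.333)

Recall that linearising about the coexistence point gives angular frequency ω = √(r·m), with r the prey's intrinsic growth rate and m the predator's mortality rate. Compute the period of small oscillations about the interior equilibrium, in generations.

Here r = 0.257 and m = 0.333, so r·m = 0.0856.
ω = √0.0856 = 0.293 per generation, hence T = 2π/ω ≈ 21.5 generations.

T ≈ 21.5 generations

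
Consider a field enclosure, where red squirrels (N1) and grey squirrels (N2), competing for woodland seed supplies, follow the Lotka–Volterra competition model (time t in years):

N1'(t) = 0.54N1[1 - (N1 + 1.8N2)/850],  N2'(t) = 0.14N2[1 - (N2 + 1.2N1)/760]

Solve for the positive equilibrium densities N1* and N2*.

Setting both brackets to zero gives the nullclines N1 + 1.8N2 = 850 and 1.2N1 + N2 = 760.
Substituting N2 = 760 - 1.2N1 into the first: N1(1 - 1.8·1.2) = 850 - 1.8·760.
So N1* = -518/-1.16 = 447, and then N2* = 760 - 1.2·447 = 224.

N1* ≈ 447, N2* ≈ 224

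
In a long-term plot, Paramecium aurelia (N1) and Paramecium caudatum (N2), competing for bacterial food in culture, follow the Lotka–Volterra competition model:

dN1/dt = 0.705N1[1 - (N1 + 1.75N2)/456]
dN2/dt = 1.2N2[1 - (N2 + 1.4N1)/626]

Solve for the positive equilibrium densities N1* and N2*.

N1* ≈ 441, N2* ≈ 8.55

Setting both brackets to zero gives the nullclines N1 + 1.75N2 = 456 and 1.4N1 + N2 = 626.
Substituting N2 = 626 - 1.4N1 into the first: N1(1 - 1.75·1.4) = 456 - 1.75·626.
So N1* = -640/-1.45 = 441, and then N2* = 626 - 1.4·441 = 8.55.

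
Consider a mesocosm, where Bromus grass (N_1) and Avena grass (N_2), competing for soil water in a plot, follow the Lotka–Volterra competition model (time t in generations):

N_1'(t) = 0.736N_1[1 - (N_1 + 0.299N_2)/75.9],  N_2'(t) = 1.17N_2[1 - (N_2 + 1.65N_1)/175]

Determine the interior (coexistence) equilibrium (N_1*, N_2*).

N_1* ≈ 46.5, N_2* ≈ 98.2

Setting both brackets to zero gives the nullclines N_1 + 0.299N_2 = 75.9 and 1.65N_1 + N_2 = 175.
Substituting N_2 = 175 - 1.65N_1 into the first: N_1(1 - 0.299·1.65) = 75.9 - 0.299·175.
So N_1* = 23.6/0.507 = 46.5, and then N_2* = 175 - 1.65·46.5 = 98.2.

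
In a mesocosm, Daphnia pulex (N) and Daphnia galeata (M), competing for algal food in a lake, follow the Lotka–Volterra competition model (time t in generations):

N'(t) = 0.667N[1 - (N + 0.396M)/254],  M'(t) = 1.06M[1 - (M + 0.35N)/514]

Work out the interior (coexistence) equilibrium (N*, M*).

N* ≈ 58.6, M* ≈ 493

Setting both brackets to zero gives the nullclines N + 0.396M = 254 and 0.35N + M = 514.
Substituting M = 514 - 0.35N into the first: N(1 - 0.396·0.35) = 254 - 0.396·514.
So N* = 50.5/0.861 = 58.6, and then M* = 514 - 0.35·58.6 = 493.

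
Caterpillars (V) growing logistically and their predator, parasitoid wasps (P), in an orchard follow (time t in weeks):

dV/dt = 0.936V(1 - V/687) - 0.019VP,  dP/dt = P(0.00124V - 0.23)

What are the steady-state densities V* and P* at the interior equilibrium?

From dP/dt = 0 with P > 0: 0.00124V* = 0.23, so V* = 185.
Substitute into dV/dt = 0: 0.936(1 - 185/687) = 0.019P*.
The bracket is 0.73, giving P* = 0.683/0.019 = 36.

V* ≈ 185, P* ≈ 36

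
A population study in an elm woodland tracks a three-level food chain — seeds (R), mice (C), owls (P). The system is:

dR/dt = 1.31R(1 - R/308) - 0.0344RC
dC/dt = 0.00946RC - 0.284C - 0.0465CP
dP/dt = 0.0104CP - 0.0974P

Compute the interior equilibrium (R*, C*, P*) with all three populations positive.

From dP/dt = 0: 0.0104C* = 0.0974, so C* = 9.37.
From dR/dt = 0: 1.31(1 - R*/308) = 0.0344·9.37, giving R* = 308·(1 - 0.246) = 232.
From dC/dt = 0: 0.00946·232 - 0.284 = 0.0465P*, so P* = 1.91/0.0465 = 41.1.

R* ≈ 232, C* ≈ 9.37, P* ≈ 41.1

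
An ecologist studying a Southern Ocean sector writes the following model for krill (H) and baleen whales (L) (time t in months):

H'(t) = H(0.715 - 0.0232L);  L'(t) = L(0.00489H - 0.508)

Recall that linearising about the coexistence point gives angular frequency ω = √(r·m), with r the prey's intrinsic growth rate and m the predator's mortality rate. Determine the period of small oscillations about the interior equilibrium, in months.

Here r = 0.715 and m = 0.508, so r·m = 0.363.
ω = √0.363 = 0.603 per month, hence T = 2π/ω ≈ 10.4 months.

T ≈ 10.4 months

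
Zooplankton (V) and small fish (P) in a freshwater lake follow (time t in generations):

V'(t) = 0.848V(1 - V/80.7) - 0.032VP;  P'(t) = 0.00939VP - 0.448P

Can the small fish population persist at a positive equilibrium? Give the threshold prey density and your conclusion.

Threshold V = 47.7; K > 47.7, so yes, the predator persists.

The predator equation gives dP/dt > 0 only when V > 0.448/0.00939 = 47.7.
Without the predator, V → K = 80.7. Since 80.7 > 47.7, the predator can invade and persist.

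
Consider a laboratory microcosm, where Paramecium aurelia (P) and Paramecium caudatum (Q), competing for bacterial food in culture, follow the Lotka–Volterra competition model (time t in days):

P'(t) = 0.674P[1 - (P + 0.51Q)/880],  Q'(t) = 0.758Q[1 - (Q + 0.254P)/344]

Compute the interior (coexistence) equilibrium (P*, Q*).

P* ≈ 809, Q* ≈ 138

Setting both brackets to zero gives the nullclines P + 0.51Q = 880 and 0.254P + Q = 344.
Substituting Q = 344 - 0.254P into the first: P(1 - 0.51·0.254) = 880 - 0.51·344.
So P* = 705/0.87 = 809, and then Q* = 344 - 0.254·809 = 138.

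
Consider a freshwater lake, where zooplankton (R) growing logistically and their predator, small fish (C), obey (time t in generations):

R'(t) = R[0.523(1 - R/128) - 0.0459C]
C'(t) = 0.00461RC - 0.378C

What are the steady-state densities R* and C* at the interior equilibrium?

R* ≈ 82, C* ≈ 4.1

From dC/dt = 0 with C > 0: 0.00461R* = 0.378, so R* = 82.
Substitute into dR/dt = 0: 0.523(1 - 82/128) = 0.0459C*.
The bracket is 0.359, giving C* = 0.188/0.0459 = 4.1.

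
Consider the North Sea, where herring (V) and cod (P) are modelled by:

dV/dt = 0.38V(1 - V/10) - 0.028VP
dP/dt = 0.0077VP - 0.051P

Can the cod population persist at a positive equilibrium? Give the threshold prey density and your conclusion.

The predator equation gives dP/dt > 0 only when V > 0.051/0.0077 = 6.62.
Without the predator, V → K = 10. Since 10 > 6.62, the predator can invade and persist.

Threshold V = 6.62; K > 6.62, so yes, the predator persists.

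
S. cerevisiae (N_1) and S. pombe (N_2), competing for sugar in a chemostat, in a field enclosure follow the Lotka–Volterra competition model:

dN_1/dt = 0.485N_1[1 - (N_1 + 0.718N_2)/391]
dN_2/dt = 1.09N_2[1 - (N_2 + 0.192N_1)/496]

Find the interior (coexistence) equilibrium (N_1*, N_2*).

Setting both brackets to zero gives the nullclines N_1 + 0.718N_2 = 391 and 0.192N_1 + N_2 = 496.
Substituting N_2 = 496 - 0.192N_1 into the first: N_1(1 - 0.718·0.192) = 391 - 0.718·496.
So N_1* = 34.9/0.862 = 40.4, and then N_2* = 496 - 0.192·40.4 = 488.

N_1* ≈ 40.4, N_2* ≈ 488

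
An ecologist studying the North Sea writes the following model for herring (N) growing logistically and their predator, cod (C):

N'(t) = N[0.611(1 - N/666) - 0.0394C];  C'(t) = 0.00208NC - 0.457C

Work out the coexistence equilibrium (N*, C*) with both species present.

From dC/dt = 0 with C > 0: 0.00208N* = 0.457, so N* = 220.
Substitute into dN/dt = 0: 0.611(1 - 220/666) = 0.0394C*.
The bracket is 0.67, giving C* = 0.409/0.0394 = 10.4.

N* ≈ 220, C* ≈ 10.4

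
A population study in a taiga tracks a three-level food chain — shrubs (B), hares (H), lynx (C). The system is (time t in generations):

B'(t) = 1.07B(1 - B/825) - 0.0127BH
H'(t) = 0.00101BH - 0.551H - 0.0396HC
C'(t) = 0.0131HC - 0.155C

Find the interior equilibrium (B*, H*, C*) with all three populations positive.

B* ≈ 709, H* ≈ 11.8, C* ≈ 4.17

From dC/dt = 0: 0.0131H* = 0.155, so H* = 11.8.
From dB/dt = 0: 1.07(1 - B*/825) = 0.0127·11.8, giving B* = 825·(1 - 0.14) = 709.
From dH/dt = 0: 0.00101·709 - 0.551 = 0.0396C*, so C* = 0.165/0.0396 = 4.17.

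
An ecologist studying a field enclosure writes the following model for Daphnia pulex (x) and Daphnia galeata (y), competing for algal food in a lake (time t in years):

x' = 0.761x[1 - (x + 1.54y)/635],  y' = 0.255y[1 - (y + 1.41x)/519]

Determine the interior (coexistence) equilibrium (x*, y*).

Setting both brackets to zero gives the nullclines x + 1.54y = 635 and 1.41x + y = 519.
Substituting y = 519 - 1.41x into the first: x(1 - 1.54·1.41) = 635 - 1.54·519.
So x* = -164/-1.17 = 140, and then y* = 519 - 1.41·140 = 321.

x* ≈ 140, y* ≈ 321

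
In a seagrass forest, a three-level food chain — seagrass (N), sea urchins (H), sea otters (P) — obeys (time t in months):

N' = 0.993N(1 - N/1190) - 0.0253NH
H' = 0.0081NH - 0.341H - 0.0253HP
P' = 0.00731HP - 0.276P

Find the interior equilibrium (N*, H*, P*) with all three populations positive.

N* ≈ 45.3, H* ≈ 37.8, P* ≈ 1.01

From dP/dt = 0: 0.00731H* = 0.276, so H* = 37.8.
From dN/dt = 0: 0.993(1 - N*/1190) = 0.0253·37.8, giving N* = 1190·(1 - 0.962) = 45.3.
From dH/dt = 0: 0.0081·45.3 - 0.341 = 0.0253P*, so P* = 0.0255/0.0253 = 1.01.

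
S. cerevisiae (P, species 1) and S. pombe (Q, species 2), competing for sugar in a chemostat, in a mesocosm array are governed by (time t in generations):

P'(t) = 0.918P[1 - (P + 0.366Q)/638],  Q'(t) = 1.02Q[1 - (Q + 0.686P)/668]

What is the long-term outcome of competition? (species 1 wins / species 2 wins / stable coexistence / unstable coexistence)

stable coexistence

Compare the nullcline intercepts: K1/α12 = 638/0.366 = 1740 > K2 = 668; K2/α21 = 668/0.686 = 974 > K1 = 638.
Since both inequalities hold, each species can invade when rare, so the interior equilibrium is stable.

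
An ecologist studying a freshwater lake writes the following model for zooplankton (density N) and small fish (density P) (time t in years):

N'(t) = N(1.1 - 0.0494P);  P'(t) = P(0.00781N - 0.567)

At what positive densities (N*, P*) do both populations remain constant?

N* ≈ 72.6, P* ≈ 22.3

Set dP/dt = 0 with P > 0: 0.00781N - 0.567 = 0, so N* = 0.567/0.00781 = 72.6.
Set dN/dt = 0 with N > 0: 1.1 - 0.0494P = 0, so P* = 1.1/0.0494 = 22.3.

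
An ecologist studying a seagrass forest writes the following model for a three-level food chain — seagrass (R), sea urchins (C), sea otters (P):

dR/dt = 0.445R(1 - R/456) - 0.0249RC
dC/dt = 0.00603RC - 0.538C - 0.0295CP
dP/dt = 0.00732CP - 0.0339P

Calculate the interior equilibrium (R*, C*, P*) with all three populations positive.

R* ≈ 338, C* ≈ 4.63, P* ≈ 50.8

From dP/dt = 0: 0.00732C* = 0.0339, so C* = 4.63.
From dR/dt = 0: 0.445(1 - R*/456) = 0.0249·4.63, giving R* = 456·(1 - 0.259) = 338.
From dC/dt = 0: 0.00603·338 - 0.538 = 0.0295P*, so P* = 1.5/0.0295 = 50.8.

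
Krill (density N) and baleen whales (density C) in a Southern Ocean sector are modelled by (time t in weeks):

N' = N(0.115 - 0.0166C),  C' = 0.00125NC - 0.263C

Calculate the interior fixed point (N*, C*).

Set dC/dt = 0 with C > 0: 0.00125N - 0.263 = 0, so N* = 0.263/0.00125 = 210.
Set dN/dt = 0 with N > 0: 0.115 - 0.0166C = 0, so C* = 0.115/0.0166 = 6.93.

N* ≈ 210, C* ≈ 6.93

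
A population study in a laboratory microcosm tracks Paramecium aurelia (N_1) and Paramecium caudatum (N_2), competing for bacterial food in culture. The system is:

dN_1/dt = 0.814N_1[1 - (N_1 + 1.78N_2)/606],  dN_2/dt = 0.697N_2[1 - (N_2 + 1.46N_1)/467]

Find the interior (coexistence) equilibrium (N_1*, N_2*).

Setting both brackets to zero gives the nullclines N_1 + 1.78N_2 = 606 and 1.46N_1 + N_2 = 467.
Substituting N_2 = 467 - 1.46N_1 into the first: N_1(1 - 1.78·1.46) = 606 - 1.78·467.
So N_1* = -225/-1.6 = 141, and then N_2* = 467 - 1.46·141 = 261.

N_1* ≈ 141, N_2* ≈ 261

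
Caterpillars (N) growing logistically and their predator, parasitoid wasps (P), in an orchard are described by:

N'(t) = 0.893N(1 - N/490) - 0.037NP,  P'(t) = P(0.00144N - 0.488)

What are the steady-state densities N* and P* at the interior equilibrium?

From dP/dt = 0 with P > 0: 0.00144N* = 0.488, so N* = 339.
Substitute into dN/dt = 0: 0.893(1 - 339/490) = 0.037P*.
The bracket is 0.308, giving P* = 0.275/0.037 = 7.44.

N* ≈ 339, P* ≈ 7.44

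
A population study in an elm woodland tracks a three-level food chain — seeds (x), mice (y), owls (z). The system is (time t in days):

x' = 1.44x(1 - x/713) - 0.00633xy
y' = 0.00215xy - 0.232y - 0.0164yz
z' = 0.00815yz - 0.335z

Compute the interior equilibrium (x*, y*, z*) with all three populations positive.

x* ≈ 584, y* ≈ 41.1, z* ≈ 62.4

From dz/dt = 0: 0.00815y* = 0.335, so y* = 41.1.
From dx/dt = 0: 1.44(1 - x*/713) = 0.00633·41.1, giving x* = 713·(1 - 0.181) = 584.
From dy/dt = 0: 0.00215·584 - 0.232 = 0.0164z*, so z* = 1.02/0.0164 = 62.4.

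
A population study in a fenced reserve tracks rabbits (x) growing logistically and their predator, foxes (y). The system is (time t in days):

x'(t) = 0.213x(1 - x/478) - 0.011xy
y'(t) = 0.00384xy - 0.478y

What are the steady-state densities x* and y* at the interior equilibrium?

x* ≈ 124, y* ≈ 14.3

From dy/dt = 0 with y > 0: 0.00384x* = 0.478, so x* = 124.
Substitute into dx/dt = 0: 0.213(1 - 124/478) = 0.011y*.
The bracket is 0.74, giving y* = 0.158/0.011 = 14.3.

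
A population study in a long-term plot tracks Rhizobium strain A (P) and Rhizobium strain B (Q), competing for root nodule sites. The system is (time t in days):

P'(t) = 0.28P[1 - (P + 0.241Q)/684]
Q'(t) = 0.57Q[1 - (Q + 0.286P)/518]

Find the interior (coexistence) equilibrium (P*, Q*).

Setting both brackets to zero gives the nullclines P + 0.241Q = 684 and 0.286P + Q = 518.
Substituting Q = 518 - 0.286P into the first: P(1 - 0.241·0.286) = 684 - 0.241·518.
So P* = 559/0.931 = 601, and then Q* = 518 - 0.286·601 = 346.

P* ≈ 601, Q* ≈ 346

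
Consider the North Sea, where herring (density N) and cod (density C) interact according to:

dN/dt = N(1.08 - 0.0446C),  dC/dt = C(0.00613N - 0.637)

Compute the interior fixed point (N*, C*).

N* ≈ 104, C* ≈ 24.2

Set dC/dt = 0 with C > 0: 0.00613N - 0.637 = 0, so N* = 0.637/0.00613 = 104.
Set dN/dt = 0 with N > 0: 1.08 - 0.0446C = 0, so C* = 1.08/0.0446 = 24.2.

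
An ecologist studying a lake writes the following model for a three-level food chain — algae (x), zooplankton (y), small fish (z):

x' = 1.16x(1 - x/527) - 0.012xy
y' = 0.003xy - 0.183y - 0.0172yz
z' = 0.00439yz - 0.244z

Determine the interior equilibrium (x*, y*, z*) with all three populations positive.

From dz/dt = 0: 0.00439y* = 0.244, so y* = 55.6.
From dx/dt = 0: 1.16(1 - x*/527) = 0.012·55.6, giving x* = 527·(1 - 0.575) = 224.
From dy/dt = 0: 0.003·224 - 0.183 = 0.0172z*, so z* = 0.489/0.0172 = 28.4.

x* ≈ 224, y* ≈ 55.6, z* ≈ 28.4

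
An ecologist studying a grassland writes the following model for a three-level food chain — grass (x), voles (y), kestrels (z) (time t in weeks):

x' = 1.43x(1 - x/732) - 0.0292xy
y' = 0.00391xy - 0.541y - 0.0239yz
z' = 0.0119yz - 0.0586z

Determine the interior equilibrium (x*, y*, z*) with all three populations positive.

x* ≈ 658, y* ≈ 4.92, z* ≈ 85.1

From dz/dt = 0: 0.0119y* = 0.0586, so y* = 4.92.
From dx/dt = 0: 1.43(1 - x*/732) = 0.0292·4.92, giving x* = 732·(1 - 0.101) = 658.
From dy/dt = 0: 0.00391·658 - 0.541 = 0.0239z*, so z* = 2.03/0.0239 = 85.1.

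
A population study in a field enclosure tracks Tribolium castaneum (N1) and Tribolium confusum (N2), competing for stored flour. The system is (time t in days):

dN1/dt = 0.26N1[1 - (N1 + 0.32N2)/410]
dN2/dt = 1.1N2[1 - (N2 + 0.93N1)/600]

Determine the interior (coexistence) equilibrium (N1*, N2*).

Setting both brackets to zero gives the nullclines N1 + 0.32N2 = 410 and 0.93N1 + N2 = 600.
Substituting N2 = 600 - 0.93N1 into the first: N1(1 - 0.32·0.93) = 410 - 0.32·600.
So N1* = 218/0.702 = 310, and then N2* = 600 - 0.93·310 = 311.

N1* ≈ 310, N2* ≈ 311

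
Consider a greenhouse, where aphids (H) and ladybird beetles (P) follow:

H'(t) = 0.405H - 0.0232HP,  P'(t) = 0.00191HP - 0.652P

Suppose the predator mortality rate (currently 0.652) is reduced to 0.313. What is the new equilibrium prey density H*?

At the interior fixed point, setting dP/dt = 0 with P > 0 fixes H* = (predator death rate)/(HP coefficient) — independent of the other coefficients.
With the change, H* = 0.313/0.00191 = 164; it falls from 341.

H* ≈ 164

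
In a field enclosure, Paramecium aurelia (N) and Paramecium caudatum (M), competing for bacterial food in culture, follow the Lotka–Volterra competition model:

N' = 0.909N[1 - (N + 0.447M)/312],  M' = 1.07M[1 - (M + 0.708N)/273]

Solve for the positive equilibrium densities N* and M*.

Setting both brackets to zero gives the nullclines N + 0.447M = 312 and 0.708N + M = 273.
Substituting M = 273 - 0.708N into the first: N(1 - 0.447·0.708) = 312 - 0.447·273.
So N* = 190/0.684 = 278, and then M* = 273 - 0.708·278 = 76.2.

N* ≈ 278, M* ≈ 76.2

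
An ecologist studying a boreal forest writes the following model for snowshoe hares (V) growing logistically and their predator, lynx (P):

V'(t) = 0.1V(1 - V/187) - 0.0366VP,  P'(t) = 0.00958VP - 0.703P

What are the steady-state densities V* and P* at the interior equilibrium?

From dP/dt = 0 with P > 0: 0.00958V* = 0.703, so V* = 73.4.
Substitute into dV/dt = 0: 0.1(1 - 73.4/187) = 0.0366P*.
The bracket is 0.608, giving P* = 0.0608/0.0366 = 1.66.

V* ≈ 73.4, P* ≈ 1.66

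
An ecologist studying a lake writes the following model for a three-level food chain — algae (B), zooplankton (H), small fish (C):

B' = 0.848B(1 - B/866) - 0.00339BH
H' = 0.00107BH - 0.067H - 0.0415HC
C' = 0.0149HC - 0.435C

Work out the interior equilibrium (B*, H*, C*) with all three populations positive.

From dC/dt = 0: 0.0149H* = 0.435, so H* = 29.2.
From dB/dt = 0: 0.848(1 - B*/866) = 0.00339·29.2, giving B* = 866·(1 - 0.117) = 765.
From dH/dt = 0: 0.00107·765 - 0.067 = 0.0415C*, so C* = 0.751/0.0415 = 18.1.

B* ≈ 765, H* ≈ 29.2, C* ≈ 18.1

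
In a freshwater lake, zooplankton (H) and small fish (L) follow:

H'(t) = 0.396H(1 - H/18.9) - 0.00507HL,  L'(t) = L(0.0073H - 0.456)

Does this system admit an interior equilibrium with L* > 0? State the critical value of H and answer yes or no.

Threshold H = 62.5; K < 62.5, so no, the predator goes extinct.

The predator equation gives dL/dt > 0 only when H > 0.456/0.0073 = 62.5.
Without the predator, H → K = 18.9. Since 18.9 < 62.5, the predator cannot invade.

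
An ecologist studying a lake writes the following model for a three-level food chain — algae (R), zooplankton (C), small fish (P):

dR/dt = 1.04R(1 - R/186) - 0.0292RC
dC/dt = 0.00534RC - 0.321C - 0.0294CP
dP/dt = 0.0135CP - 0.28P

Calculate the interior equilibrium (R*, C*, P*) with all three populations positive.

R* ≈ 77.7, C* ≈ 20.7, P* ≈ 3.19

From dP/dt = 0: 0.0135C* = 0.28, so C* = 20.7.
From dR/dt = 0: 1.04(1 - R*/186) = 0.0292·20.7, giving R* = 186·(1 - 0.582) = 77.7.
From dC/dt = 0: 0.00534·77.7 - 0.321 = 0.0294P*, so P* = 0.0938/0.0294 = 3.19.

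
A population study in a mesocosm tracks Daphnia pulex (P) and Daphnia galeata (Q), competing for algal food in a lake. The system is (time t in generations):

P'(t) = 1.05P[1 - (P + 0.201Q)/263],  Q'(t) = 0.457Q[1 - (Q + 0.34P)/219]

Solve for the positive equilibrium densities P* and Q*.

P* ≈ 235, Q* ≈ 139

Setting both brackets to zero gives the nullclines P + 0.201Q = 263 and 0.34P + Q = 219.
Substituting Q = 219 - 0.34P into the first: P(1 - 0.201·0.34) = 263 - 0.201·219.
So P* = 219/0.932 = 235, and then Q* = 219 - 0.34·235 = 139.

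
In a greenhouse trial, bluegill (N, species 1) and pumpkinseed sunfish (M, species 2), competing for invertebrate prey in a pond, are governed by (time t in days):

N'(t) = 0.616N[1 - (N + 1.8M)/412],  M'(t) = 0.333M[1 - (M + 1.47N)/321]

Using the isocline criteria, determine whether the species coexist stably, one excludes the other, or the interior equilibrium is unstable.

unstable coexistence (outcome depends on initial conditions)

Compare the nullcline intercepts: K1/α12 = 412/1.8 = 229 < K2 = 321; K2/α21 = 321/1.47 = 218 < K1 = 412.
Since both are reversed, neither can invade when rare; the interior point is a saddle.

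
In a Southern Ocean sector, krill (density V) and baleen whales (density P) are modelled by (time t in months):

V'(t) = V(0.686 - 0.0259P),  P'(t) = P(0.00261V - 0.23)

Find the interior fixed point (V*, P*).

V* ≈ 88.1, P* ≈ 26.5

Set dP/dt = 0 with P > 0: 0.00261V - 0.23 = 0, so V* = 0.23/0.00261 = 88.1.
Set dV/dt = 0 with V > 0: 0.686 - 0.0259P = 0, so P* = 0.686/0.0259 = 26.5.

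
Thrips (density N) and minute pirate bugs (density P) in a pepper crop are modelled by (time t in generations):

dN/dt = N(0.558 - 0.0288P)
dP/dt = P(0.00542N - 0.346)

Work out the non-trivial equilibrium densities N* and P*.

Set dP/dt = 0 with P > 0: 0.00542N - 0.346 = 0, so N* = 0.346/0.00542 = 63.8.
Set dN/dt = 0 with N > 0: 0.558 - 0.0288P = 0, so P* = 0.558/0.0288 = 19.4.

N* ≈ 63.8, P* ≈ 19.4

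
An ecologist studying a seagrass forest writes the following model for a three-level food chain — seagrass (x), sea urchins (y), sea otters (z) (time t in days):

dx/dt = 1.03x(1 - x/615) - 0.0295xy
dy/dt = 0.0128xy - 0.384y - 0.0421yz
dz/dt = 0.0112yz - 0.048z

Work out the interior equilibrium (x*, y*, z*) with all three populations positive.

x* ≈ 540, y* ≈ 4.29, z* ≈ 155

From dz/dt = 0: 0.0112y* = 0.048, so y* = 4.29.
From dx/dt = 0: 1.03(1 - x*/615) = 0.0295·4.29, giving x* = 615·(1 - 0.123) = 540.
From dy/dt = 0: 0.0128·540 - 0.384 = 0.0421z*, so z* = 6.52/0.0421 = 155.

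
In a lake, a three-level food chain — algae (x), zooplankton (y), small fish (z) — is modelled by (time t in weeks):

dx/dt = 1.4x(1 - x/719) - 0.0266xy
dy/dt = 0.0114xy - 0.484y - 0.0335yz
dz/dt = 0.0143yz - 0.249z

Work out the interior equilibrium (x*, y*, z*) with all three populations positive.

From dz/dt = 0: 0.0143y* = 0.249, so y* = 17.4.
From dx/dt = 0: 1.4(1 - x*/719) = 0.0266·17.4, giving x* = 719·(1 - 0.331) = 481.
From dy/dt = 0: 0.0114·481 - 0.484 = 0.0335z*, so z* = 5/0.0335 = 149.

x* ≈ 481, y* ≈ 17.4, z* ≈ 149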